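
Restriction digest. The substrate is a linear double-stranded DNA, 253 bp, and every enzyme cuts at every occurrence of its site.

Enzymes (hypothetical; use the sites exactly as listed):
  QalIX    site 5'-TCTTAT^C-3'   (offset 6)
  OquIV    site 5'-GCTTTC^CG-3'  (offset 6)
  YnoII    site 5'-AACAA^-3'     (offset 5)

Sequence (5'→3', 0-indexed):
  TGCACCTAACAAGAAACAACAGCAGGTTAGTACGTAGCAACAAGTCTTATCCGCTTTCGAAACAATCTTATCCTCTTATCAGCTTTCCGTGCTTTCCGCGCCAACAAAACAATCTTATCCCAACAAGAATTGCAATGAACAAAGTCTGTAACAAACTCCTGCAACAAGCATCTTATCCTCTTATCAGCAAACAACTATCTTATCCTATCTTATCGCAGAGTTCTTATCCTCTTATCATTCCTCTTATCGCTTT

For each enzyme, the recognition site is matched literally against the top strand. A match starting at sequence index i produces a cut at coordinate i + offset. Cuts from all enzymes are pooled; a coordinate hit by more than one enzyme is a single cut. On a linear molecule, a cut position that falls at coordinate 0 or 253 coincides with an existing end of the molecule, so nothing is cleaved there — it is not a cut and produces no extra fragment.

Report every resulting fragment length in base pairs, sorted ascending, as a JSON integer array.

Site scan:
  QalIX (TCTTATC, off=6): starts [44, 65, 73, 112, 170, 178, 197, 207, 221, 229, 241] → cuts [50, 71, 79, 118, 176, 184, 203, 213, 227, 235, 247]
  OquIV (GCTTTCCG, off=6): starts [81, 90] → cuts [87, 96]
  YnoII (AACAA, off=5): starts [7, 14, 38, 60, 102, 107, 121, 137, 149, 162, 189] → cuts [12, 19, 43, 65, 107, 112, 126, 142, 154, 167, 194]

All cut coordinates (distinct, sorted): [12, 19, 43, 50, 65, 71, 79, 87, 96, 107, 112, 118, 126, 142, 154, 167, 176, 184, 194, 203, 213, 227, 235, 247]

Fragment lengths:
  [0,12): 12 bp
  [12,19): 7 bp
  [19,43): 24 bp
  [43,50): 7 bp
  [50,65): 15 bp
  [65,71): 6 bp
  [71,79): 8 bp
  [79,87): 8 bp
  [87,96): 9 bp
  [96,107): 11 bp
  [107,112): 5 bp
  [112,118): 6 bp
  [118,126): 8 bp
  [126,142): 16 bp
  [142,154): 12 bp
  [154,167): 13 bp
  [167,176): 9 bp
  [176,184): 8 bp
  [184,194): 10 bp
  [194,203): 9 bp
  [203,213): 10 bp
  [213,227): 14 bp
  [227,235): 8 bp
  [235,247): 12 bp
  [247,253): 6 bp

[5,6,6,6,7,7,8,8,8,8,8,9,9,9,10,10,11,12,12,12,13,14,15,16,24]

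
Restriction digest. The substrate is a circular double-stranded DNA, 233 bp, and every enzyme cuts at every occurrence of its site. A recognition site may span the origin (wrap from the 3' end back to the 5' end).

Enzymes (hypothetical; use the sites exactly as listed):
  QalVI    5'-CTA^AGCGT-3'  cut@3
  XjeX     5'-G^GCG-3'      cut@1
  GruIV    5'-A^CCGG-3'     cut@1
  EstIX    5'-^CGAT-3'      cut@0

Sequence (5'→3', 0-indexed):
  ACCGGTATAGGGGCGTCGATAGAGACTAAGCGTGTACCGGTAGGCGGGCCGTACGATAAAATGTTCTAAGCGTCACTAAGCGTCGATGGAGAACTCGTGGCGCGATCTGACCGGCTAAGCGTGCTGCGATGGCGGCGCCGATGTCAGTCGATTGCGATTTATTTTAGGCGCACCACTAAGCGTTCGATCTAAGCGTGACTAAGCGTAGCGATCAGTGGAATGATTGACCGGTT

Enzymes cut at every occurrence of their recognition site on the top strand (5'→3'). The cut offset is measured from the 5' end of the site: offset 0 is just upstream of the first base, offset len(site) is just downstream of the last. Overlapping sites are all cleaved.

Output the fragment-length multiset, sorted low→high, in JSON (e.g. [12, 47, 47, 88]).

[3,3,4,4,5,5,6,6,7,7,7,7,7,8,8,9,10,10,10,10,11,11,12,13,15,16,19]

Scan for sites:
  QalVI (CTAAGCGT, off=3): starts [25, 65, 75, 114, 175, 188, 198] → cuts [28, 68, 78, 117, 178, 191, 201]
  XjeX (GGCG, off=1): starts [11, 42, 98, 130, 133, 166] → cuts [12, 43, 99, 131, 134, 167]
  GruIV (ACCGG, off=1): starts [0, 35, 109, 226] → cuts [1, 36, 110, 227]
  EstIX (CGAT, off=0): starts [16, 53, 83, 102, 126, 138, 148, 154, 184, 208] → cuts [16, 53, 83, 102, 126, 138, 148, 154, 184, 208]

Pooled cuts: [1, 12, 16, 28, 36, 43, 53, 68, 78, 83, 99, 102, 110, 117, 126, 131, 134, 138, 148, 154, 167, 178, 184, 191, 201, 208, 227]

Fragments:
  1→12: 11 bp
  12→16: 4 bp
  16→28: 12 bp
  28→36: 8 bp
  36→43: 7 bp
  43→53: 10 bp
  53→68: 15 bp
  68→78: 10 bp
  78→83: 5 bp
  83→99: 16 bp
  99→102: 3 bp
  102→110: 8 bp
  110→117: 7 bp
  117→126: 9 bp
  126→131: 5 bp
  131→134: 3 bp
  134→138: 4 bp
  138→148: 10 bp
  148→154: 6 bp
  154→167: 13 bp
  167→178: 11 bp
  178→184: 6 bp
  184→191: 7 bp
  191→201: 10 bp
  201→208: 7 bp
  208→227: 19 bp
  227→1 (wrap): 233-227+1 = 7 bp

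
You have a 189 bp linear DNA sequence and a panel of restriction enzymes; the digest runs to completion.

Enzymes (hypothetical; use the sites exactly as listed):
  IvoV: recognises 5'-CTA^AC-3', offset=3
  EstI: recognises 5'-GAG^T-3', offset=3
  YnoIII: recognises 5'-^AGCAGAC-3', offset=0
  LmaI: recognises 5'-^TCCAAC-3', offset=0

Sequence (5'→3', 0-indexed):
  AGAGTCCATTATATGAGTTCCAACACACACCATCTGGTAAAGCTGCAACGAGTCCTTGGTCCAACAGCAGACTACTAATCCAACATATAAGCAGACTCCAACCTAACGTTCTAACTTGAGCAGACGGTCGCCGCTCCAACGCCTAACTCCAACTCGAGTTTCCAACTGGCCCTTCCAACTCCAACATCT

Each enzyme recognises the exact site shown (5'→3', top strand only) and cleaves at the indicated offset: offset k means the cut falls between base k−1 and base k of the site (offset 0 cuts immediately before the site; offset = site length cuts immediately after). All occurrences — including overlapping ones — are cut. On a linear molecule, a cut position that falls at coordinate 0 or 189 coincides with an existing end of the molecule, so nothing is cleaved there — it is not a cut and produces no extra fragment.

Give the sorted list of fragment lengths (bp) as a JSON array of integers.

[1,2,2,4,5,6,6,7,7,8,9,10,11,11,11,13,13,13,16,34]

Site scan:
  IvoV (CTAAC, off=3): starts [102, 110, 142] → cuts [105, 113, 145]
  EstI (GAGT, off=3): starts [1, 14, 49, 155] → cuts [4, 17, 52, 158]
  YnoIII (AGCAGAC, off=0): starts [65, 89, 118] → cuts [65, 89, 118]
  LmaI (TCCAAC, off=0): starts [18, 59, 78, 96, 134, 147, 160, 173, 179] → cuts [18, 59, 78, 96, 134, 147, 160, 173, 179]

Pooled cuts: [4, 17, 18, 52, 59, 65, 78, 89, 96, 105, 113, 118, 134, 145, 147, 158, 160, 173, 179]

Fragment lengths:
  [0,4): 4 bp
  [4,17): 13 bp
  [17,18): 1 bp
  [18,52): 34 bp
  [52,59): 7 bp
  [59,65): 6 bp
  [65,78): 13 bp
  [78,89): 11 bp
  [89,96): 7 bp
  [96,105): 9 bp
  [105,113): 8 bp
  [113,118): 5 bp
  [118,134): 16 bp
  [134,145): 11 bp
  [145,147): 2 bp
  [147,158): 11 bp
  [158,160): 2 bp
  [160,173): 13 bp
  [173,179): 6 bp
  [179,189): 10 bp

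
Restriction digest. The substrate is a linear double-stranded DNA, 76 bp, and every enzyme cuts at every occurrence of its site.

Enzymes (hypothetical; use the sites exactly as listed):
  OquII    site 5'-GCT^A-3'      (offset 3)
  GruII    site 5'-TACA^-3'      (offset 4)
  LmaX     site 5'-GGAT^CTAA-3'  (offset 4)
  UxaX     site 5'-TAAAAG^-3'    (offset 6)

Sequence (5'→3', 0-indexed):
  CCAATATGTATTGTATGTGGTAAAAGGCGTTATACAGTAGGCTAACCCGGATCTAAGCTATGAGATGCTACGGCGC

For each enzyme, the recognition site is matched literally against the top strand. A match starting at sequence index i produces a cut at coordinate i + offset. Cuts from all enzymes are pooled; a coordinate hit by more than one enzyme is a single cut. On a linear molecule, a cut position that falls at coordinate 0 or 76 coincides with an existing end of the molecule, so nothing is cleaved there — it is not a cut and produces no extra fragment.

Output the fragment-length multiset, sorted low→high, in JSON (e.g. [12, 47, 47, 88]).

Scan for sites:
  OquII GCTA/3: at [40, 56, 66] ⇒ [43, 59, 69]
  GruII TACA/4: at [32] ⇒ [36]
  LmaX GGATCTAA/4: at [48] ⇒ [52]
  UxaX TAAAAG/6: at [20] ⇒ [26]

Pooled cuts: [26, 36, 43, 52, 59, 69]

Fragment lengths:
  [0,26): 26 bp
  [26,36): 10 bp
  [36,43): 7 bp
  [43,52): 9 bp
  [52,59): 7 bp
  [59,69): 10 bp
  [69,76): 7 bp

[7,7,7,9,10,10,26]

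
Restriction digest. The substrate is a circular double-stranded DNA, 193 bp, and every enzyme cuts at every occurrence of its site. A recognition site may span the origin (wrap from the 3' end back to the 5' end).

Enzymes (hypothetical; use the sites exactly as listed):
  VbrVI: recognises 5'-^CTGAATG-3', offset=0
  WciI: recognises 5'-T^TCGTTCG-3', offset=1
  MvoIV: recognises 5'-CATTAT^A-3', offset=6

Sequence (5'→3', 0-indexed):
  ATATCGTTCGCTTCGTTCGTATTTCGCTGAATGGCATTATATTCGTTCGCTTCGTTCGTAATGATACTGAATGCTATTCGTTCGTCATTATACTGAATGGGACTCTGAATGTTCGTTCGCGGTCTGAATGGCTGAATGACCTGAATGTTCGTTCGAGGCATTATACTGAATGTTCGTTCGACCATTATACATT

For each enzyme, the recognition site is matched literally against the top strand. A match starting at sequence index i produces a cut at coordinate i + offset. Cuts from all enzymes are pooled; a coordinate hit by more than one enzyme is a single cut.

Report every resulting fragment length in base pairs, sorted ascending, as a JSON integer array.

Site scan:
  VbrVI (CTGAATG, off=0): starts [26, 66, 92, 104, 123, 131, 140, 165] → cuts [26, 66, 92, 104, 123, 131, 140, 165]
  WciI (TTCGTTCG, off=1): starts [11, 41, 50, 76, 111, 147, 172] → cuts [12, 42, 51, 77, 112, 148, 173]
  MvoIV (CATTATA, off=6): starts [34, 85, 158, 182, 189] → cuts [2, 40, 91, 164, 188]

Pooled cuts: [2, 12, 26, 40, 42, 51, 66, 77, 91, 92, 104, 112, 123, 131, 140, 148, 164, 165, 173, 188]

Fragments:
  2→12: 10 bp
  12→26: 14 bp
  26→40: 14 bp
  40→42: 2 bp
  42→51: 9 bp
  51→66: 15 bp
  66→77: 11 bp
  77→91: 14 bp
  91→92: 1 bp
  92→104: 12 bp
  104→112: 8 bp
  112→123: 11 bp
  123→131: 8 bp
  131→140: 9 bp
  140→148: 8 bp
  148→164: 16 bp
  164→165: 1 bp
  165→173: 8 bp
  173→188: 15 bp
  188→2 (wrap): 193-188+2 = 7 bp

[1,1,2,7,8,8,8,8,9,9,10,11,11,12,14,14,14,15,15,16]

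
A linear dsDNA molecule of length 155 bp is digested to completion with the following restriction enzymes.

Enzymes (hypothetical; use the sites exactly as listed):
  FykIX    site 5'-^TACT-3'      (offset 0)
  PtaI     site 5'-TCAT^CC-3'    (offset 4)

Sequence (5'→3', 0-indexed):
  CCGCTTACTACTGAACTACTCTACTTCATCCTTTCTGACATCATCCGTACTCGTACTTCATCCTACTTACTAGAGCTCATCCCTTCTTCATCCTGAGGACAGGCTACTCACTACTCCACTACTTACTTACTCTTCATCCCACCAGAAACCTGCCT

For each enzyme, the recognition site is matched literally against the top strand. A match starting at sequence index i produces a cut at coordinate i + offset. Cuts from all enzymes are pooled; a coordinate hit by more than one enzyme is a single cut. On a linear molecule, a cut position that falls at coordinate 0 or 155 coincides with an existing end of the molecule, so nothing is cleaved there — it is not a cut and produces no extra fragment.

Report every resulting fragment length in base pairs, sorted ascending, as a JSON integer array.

Site scan:
  FykIX TACT/0: at [5, 8, 16, 21, 47, 53, 63, 67, 104, 111, 119, 123, 127] ⇒ [5, 8, 16, 21, 47, 53, 63, 67, 104, 111, 119, 123, 127]
  PtaI TCATCC/4: at [25, 40, 57, 76, 87, 133] ⇒ [29, 44, 61, 80, 91, 137]

Pooled cuts: [5, 8, 16, 21, 29, 44, 47, 53, 61, 63, 67, 80, 91, 104, 111, 119, 123, 127, 137]

Fragments:
  [0,5): 5 bp
  [5,8): 3 bp
  [8,16): 8 bp
  [16,21): 5 bp
  [21,29): 8 bp
  [29,44): 15 bp
  [44,47): 3 bp
  [47,53): 6 bp
  [53,61): 8 bp
  [61,63): 2 bp
  [63,67): 4 bp
  [67,80): 13 bp
  [80,91): 11 bp
  [91,104): 13 bp
  [104,111): 7 bp
  [111,119): 8 bp
  [119,123): 4 bp
  [123,127): 4 bp
  [127,137): 10 bp
  [137,155): 18 bp

[2,3,3,4,4,4,5,5,6,7,8,8,8,8,10,11,13,13,15,18]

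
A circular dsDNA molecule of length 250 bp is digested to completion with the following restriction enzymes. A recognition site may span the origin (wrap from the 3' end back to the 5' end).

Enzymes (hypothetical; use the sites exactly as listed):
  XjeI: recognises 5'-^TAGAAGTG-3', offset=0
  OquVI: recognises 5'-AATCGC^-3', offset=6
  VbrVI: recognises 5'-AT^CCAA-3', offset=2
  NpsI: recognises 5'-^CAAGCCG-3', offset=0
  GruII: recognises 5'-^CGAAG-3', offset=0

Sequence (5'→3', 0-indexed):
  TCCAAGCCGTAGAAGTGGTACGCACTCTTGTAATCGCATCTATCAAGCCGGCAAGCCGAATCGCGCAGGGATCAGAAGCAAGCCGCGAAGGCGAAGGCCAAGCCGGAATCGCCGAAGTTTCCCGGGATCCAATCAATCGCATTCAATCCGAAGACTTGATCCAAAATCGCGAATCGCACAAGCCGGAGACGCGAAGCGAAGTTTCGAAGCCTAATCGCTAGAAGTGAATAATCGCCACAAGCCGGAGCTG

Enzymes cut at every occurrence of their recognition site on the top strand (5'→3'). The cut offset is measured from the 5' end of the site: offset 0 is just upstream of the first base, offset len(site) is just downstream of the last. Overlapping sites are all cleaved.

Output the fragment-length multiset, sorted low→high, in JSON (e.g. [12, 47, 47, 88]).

Per-enzyme occurrences:
  XjeI (TAGAAGTG, off=0): starts [9, 218] → cuts [9, 218]
  OquVI (AATCGC, off=6): starts [31, 58, 106, 134, 164, 171, 212, 229] → cuts [37, 64, 112, 140, 170, 177, 218, 235]
  VbrVI (ATCCAA, off=2): starts [126, 158] → cuts [128, 160]
  NpsI (CAAGCCG, off=0): starts [2, 43, 51, 78, 98, 178, 237] → cuts [2, 43, 51, 78, 98, 178, 237]
  GruII (CGAAG, off=0): starts [85, 91, 112, 148, 191, 196, 204] → cuts [85, 91, 112, 148, 191, 196, 204]

Pooled cuts: [2, 9, 37, 43, 51, 64, 78, 85, 91, 98, 112, 128, 140, 148, 160, 170, 177, 178, 191, 196, 204, 218, 235, 237]

Fragments:
  2→9: 7 bp
  9→37: 28 bp
  37→43: 6 bp
  43→51: 8 bp
  51→64: 13 bp
  64→78: 14 bp
  78→85: 7 bp
  85→91: 6 bp
  91→98: 7 bp
  98→112: 14 bp
  112→128: 16 bp
  128→140: 12 bp
  140→148: 8 bp
  148→160: 12 bp
  160→170: 10 bp
  170→177: 7 bp
  177→178: 1 bp
  178→191: 13 bp
  191→196: 5 bp
  196→204: 8 bp
  204→218: 14 bp
  218→235: 17 bp
  235→237: 2 bp
  237→2 (wrap): 250-237+2 = 15 bp

[1,2,5,6,6,7,7,7,7,8,8,8,10,12,12,13,13,14,14,14,15,16,17,28]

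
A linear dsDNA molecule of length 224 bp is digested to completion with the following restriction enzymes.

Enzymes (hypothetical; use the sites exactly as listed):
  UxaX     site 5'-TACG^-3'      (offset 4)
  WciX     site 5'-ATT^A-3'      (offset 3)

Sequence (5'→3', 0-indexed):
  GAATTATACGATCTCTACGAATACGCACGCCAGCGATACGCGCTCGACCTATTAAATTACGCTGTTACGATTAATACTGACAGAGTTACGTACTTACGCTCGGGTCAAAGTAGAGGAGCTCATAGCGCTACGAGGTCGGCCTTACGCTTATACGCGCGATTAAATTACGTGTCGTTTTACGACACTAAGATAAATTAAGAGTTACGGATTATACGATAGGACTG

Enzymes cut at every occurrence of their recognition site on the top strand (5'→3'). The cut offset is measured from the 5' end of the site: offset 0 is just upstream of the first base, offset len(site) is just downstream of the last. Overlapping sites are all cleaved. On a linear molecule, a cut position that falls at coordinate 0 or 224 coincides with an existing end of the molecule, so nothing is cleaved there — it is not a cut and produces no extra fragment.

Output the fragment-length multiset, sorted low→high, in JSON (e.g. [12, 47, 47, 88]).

[3,3,3,4,5,5,5,5,5,6,7,8,8,8,9,9,10,12,13,14,15,15,18,34]

Site scan:
  UxaX TACG/4: at [6, 15, 21, 36, 57, 65, 86, 94, 128, 142, 150, 165, 177, 202, 211] ⇒ [10, 19, 25, 40, 61, 69, 90, 98, 132, 146, 154, 169, 181, 206, 215]
  WciX ATTA/3: at [2, 50, 55, 69, 158, 163, 193, 207] ⇒ [5, 53, 58, 72, 161, 166, 196, 210]

Pooled cuts: [5, 10, 19, 25, 40, 53, 58, 61, 69, 72, 90, 98, 132, 146, 154, 161, 166, 169, 181, 196, 206, 210, 215]

Fragment lengths:
  [0,5): 5 bp
  [5,10): 5 bp
  [10,19): 9 bp
  [19,25): 6 bp
  [25,40): 15 bp
  [40,53): 13 bp
  [53,58): 5 bp
  [58,61): 3 bp
  [61,69): 8 bp
  [69,72): 3 bp
  [72,90): 18 bp
  [90,98): 8 bp
  [98,132): 34 bp
  [132,146): 14 bp
  [146,154): 8 bp
  [154,161): 7 bp
  [161,166): 5 bp
  [166,169): 3 bp
  [169,181): 12 bp
  [181,196): 15 bp
  [196,206): 10 bp
  [206,210): 4 bp
  [210,215): 5 bp
  [215,224): 9 bp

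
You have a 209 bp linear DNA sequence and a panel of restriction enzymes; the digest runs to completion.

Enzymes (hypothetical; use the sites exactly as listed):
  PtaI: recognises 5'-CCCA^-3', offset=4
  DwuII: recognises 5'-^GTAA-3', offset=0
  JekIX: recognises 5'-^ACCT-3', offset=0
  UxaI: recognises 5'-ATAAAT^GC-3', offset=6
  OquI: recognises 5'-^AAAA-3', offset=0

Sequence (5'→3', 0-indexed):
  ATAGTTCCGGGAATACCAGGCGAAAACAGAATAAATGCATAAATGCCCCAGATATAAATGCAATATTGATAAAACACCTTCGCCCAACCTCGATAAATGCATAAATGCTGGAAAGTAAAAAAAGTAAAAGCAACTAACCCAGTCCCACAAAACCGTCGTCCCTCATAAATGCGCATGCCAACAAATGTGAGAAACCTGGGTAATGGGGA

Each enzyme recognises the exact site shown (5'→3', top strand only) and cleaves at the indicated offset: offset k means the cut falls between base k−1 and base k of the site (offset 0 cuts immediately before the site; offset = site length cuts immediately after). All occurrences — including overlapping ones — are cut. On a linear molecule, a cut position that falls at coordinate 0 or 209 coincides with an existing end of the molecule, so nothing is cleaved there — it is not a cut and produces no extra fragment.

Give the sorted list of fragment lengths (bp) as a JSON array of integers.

Scan for sites:
  PtaI (CCCA, off=4): starts [46, 82, 137, 143] → cuts [50, 86, 141, 147]
  DwuII (GTAA, off=0): starts [114, 123, 199] → cuts [114, 123, 199]
  JekIX (ACCT, off=0): starts [75, 86, 193] → cuts [75, 86, 193]
  UxaI (ATAAATGC, off=6): starts [30, 38, 53, 92, 100, 164] → cuts [36, 44, 59, 98, 106, 170]
  OquI (AAAA, off=0): starts [22, 70, 116, 117, 118, 119, 125, 148] → cuts [22, 70, 116, 117, 118, 119, 125, 148]

Pooled cuts: [22, 36, 44, 50, 59, 70, 75, 86, 98, 106, 114, 116, 117, 118, 119, 123, 125, 141, 147, 148, 170, 193, 199]

Fragment lengths:
  [0,22): 22 bp
  [22,36): 14 bp
  [36,44): 8 bp
  [44,50): 6 bp
  [50,59): 9 bp
  [59,70): 11 bp
  [70,75): 5 bp
  [75,86): 11 bp
  [86,98): 12 bp
  [98,106): 8 bp
  [106,114): 8 bp
  [114,116): 2 bp
  [116,117): 1 bp
  [117,118): 1 bp
  [118,119): 1 bp
  [119,123): 4 bp
  [123,125): 2 bp
  [125,141): 16 bp
  [141,147): 6 bp
  [147,148): 1 bp
  [148,170): 22 bp
  [170,193): 23 bp
  [193,199): 6 bp
  [199,209): 10 bp

[1,1,1,1,2,2,4,5,6,6,6,8,8,8,9,10,11,11,12,14,16,22,22,23]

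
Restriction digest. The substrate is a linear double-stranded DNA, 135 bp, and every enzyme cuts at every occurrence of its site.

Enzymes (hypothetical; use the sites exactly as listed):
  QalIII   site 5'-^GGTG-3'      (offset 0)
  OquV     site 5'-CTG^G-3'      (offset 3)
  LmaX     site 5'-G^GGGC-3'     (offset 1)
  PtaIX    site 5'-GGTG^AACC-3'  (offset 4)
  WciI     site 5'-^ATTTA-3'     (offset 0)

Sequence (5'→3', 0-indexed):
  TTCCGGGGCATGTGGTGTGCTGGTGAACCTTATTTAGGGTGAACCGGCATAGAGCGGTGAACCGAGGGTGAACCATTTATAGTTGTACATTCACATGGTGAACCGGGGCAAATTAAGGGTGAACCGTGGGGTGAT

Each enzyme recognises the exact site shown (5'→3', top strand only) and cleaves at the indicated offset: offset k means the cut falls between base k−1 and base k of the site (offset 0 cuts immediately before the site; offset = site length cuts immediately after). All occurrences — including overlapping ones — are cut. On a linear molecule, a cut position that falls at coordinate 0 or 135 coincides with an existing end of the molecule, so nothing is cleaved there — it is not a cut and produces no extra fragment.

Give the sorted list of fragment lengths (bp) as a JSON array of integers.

Site scan:
  QalIII (GGTG, off=0): starts [13, 21, 37, 55, 66, 96, 117, 129] → cuts [13, 21, 37, 55, 66, 96, 117, 129]
  OquV (CTGG, off=3): starts [19] → cuts [22]
  LmaX (GGGGC, off=1): starts [4, 104] → cuts [5, 105]
  PtaIX (GGTGAACC, off=4): starts [21, 37, 55, 66, 96, 117] → cuts [25, 41, 59, 70, 100, 121]
  WciI (ATTTA, off=0): starts [31, 74] → cuts [31, 74]

All cut coordinates (distinct, sorted): [5, 13, 21, 22, 25, 31, 37, 41, 55, 59, 66, 70, 74, 96, 100, 105, 117, 121, 129]

Fragments:
  [0,5): 5 bp
  [5,13): 8 bp
  [13,21): 8 bp
  [21,22): 1 bp
  [22,25): 3 bp
  [25,31): 6 bp
  [31,37): 6 bp
  [37,41): 4 bp
  [41,55): 14 bp
  [55,59): 4 bp
  [59,66): 7 bp
  [66,70): 4 bp
  [70,74): 4 bp
  [74,96): 22 bp
  [96,100): 4 bp
  [100,105): 5 bp
  [105,117): 12 bp
  [117,121): 4 bp
  [121,129): 8 bp
  [129,135): 6 bp

[1,3,4,4,4,4,4,4,5,5,6,6,6,7,8,8,8,12,14,22]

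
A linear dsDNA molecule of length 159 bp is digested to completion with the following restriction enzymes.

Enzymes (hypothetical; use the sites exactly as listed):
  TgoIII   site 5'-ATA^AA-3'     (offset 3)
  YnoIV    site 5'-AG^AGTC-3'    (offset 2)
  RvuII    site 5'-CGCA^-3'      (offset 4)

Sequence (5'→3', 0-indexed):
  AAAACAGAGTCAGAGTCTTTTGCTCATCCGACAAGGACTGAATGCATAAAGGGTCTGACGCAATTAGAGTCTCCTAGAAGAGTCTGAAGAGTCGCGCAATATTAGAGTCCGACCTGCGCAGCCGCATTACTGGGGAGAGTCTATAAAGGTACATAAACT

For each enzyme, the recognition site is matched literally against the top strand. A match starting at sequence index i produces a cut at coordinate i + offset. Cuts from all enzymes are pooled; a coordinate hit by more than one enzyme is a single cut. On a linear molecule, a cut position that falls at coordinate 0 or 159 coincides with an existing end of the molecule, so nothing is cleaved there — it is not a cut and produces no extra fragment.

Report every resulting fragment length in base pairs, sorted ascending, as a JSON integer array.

[4,5,6,6,7,7,8,9,9,10,11,13,14,15,35]

Site scan:
  TgoIII ATAAA/3: at [45, 142, 152] ⇒ [48, 145, 155]
  YnoIV AGAGTC/2: at [5, 11, 65, 78, 87, 103, 135] ⇒ [7, 13, 67, 80, 89, 105, 137]
  RvuII CGCA/4: at [58, 94, 116, 122] ⇒ [62, 98, 120, 126]

Pooled cuts: [7, 13, 48, 62, 67, 80, 89, 98, 105, 120, 126, 137, 145, 155]

Fragments:
  [0,7): 7 bp
  [7,13): 6 bp
  [13,48): 35 bp
  [48,62): 14 bp
  [62,67): 5 bp
  [67,80): 13 bp
  [80,89): 9 bp
  [89,98): 9 bp
  [98,105): 7 bp
  [105,120): 15 bp
  [120,126): 6 bp
  [126,137): 11 bp
  [137,145): 8 bp
  [145,155): 10 bp
  [155,159): 4 bp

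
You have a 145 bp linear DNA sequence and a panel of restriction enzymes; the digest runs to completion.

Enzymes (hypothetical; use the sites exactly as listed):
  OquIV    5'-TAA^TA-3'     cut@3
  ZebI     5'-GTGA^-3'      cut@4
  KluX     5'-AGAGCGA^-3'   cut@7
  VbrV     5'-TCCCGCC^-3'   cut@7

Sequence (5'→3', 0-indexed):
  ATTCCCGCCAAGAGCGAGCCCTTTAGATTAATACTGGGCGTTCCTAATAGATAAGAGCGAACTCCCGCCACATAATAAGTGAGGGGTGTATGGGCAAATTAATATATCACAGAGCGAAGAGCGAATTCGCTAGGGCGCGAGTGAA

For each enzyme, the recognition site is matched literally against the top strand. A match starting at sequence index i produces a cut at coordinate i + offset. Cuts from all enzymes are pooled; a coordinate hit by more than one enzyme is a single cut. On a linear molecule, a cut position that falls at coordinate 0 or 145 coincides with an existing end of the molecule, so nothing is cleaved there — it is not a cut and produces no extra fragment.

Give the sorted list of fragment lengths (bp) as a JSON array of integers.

[1,6,7,7,8,9,9,13,14,15,16,20,20]

Scan for sites:
  OquIV (TAATA, off=3): starts [28, 44, 72, 99] → cuts [31, 47, 75, 102]
  ZebI (GTGA, off=4): starts [78, 140] → cuts [82, 144]
  KluX (AGAGCGA, off=7): starts [10, 53, 110, 117] → cuts [17, 60, 117, 124]
  VbrV (TCCCGCC, off=7): starts [2, 62] → cuts [9, 69]

Pooled cuts: [9, 17, 31, 47, 60, 69, 75, 82, 102, 117, 124, 144]

Fragment lengths:
  [0,9): 9 bp
  [9,17): 8 bp
  [17,31): 14 bp
  [31,47): 16 bp
  [47,60): 13 bp
  [60,69): 9 bp
  [69,75): 6 bp
  [75,82): 7 bp
  [82,102): 20 bp
  [102,117): 15 bp
  [117,124): 7 bp
  [124,144): 20 bp
  [144,145): 1 bp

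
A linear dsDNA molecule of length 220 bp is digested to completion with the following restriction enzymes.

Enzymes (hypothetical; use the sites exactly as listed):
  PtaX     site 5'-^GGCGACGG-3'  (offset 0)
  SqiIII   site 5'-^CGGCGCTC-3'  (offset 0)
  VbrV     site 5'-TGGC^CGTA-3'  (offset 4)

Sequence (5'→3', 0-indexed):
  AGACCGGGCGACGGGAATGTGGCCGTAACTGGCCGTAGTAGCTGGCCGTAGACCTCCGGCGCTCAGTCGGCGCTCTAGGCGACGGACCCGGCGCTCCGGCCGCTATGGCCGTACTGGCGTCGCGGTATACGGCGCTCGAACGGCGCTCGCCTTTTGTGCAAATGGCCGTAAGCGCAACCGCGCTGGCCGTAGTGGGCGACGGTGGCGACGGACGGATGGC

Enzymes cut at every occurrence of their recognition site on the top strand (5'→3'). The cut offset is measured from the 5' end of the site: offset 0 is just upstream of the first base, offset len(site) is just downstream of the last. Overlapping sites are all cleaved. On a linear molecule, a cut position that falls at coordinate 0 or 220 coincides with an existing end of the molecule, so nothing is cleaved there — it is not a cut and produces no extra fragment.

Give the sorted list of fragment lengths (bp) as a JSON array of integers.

[6,7,9,10,10,10,11,11,11,13,17,17,20,21,21,26]

Scan for sites:
  PtaX (GGCGACGG, off=0): starts [6, 77, 194, 203] → cuts [6, 77, 194, 203]
  SqiIII (CGGCGCTC, off=0): starts [56, 67, 88, 129, 140] → cuts [56, 67, 88, 129, 140]
  VbrV (TGGCCGTA, off=4): starts [19, 29, 42, 105, 162, 183] → cuts [23, 33, 46, 109, 166, 187]

Pooled cuts: [6, 23, 33, 46, 56, 67, 77, 88, 109, 129, 140, 166, 187, 194, 203]

Fragment lengths:
  [0,6): 6 bp
  [6,23): 17 bp
  [23,33): 10 bp
  [33,46): 13 bp
  [46,56): 10 bp
  [56,67): 11 bp
  [67,77): 10 bp
  [77,88): 11 bp
  [88,109): 21 bp
  [109,129): 20 bp
  [129,140): 11 bp
  [140,166): 26 bp
  [166,187): 21 bp
  [187,194): 7 bp
  [194,203): 9 bp
  [203,220): 17 bp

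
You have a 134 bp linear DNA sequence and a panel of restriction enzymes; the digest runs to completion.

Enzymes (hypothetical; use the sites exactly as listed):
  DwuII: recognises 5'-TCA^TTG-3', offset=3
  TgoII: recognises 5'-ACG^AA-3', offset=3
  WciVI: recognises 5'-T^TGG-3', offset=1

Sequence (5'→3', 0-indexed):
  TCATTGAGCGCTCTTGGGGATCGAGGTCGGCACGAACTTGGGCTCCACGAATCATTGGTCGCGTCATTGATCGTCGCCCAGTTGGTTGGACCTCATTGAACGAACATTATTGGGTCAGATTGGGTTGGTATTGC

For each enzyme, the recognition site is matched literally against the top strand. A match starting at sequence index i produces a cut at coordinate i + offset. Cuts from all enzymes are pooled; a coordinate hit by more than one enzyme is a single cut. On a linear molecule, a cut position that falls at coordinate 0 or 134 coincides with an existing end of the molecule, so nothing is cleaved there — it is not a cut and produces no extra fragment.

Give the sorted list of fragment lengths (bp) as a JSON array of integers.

Site scan:
  DwuII TCATTG/3: at [0, 51, 63, 92] ⇒ [3, 54, 66, 95]
  TgoII ACGAA/3: at [31, 46, 99] ⇒ [34, 49, 102]
  WciVI TTGG/1: at [13, 37, 54, 81, 85, 109, 119, 124] ⇒ [14, 38, 55, 82, 86, 110, 120, 125]

All cut coordinates (distinct, sorted): [3, 14, 34, 38, 49, 54, 55, 66, 82, 86, 95, 102, 110, 120, 125]

Fragment lengths:
  [0,3): 3 bp
  [3,14): 11 bp
  [14,34): 20 bp
  [34,38): 4 bp
  [38,49): 11 bp
  [49,54): 5 bp
  [54,55): 1 bp
  [55,66): 11 bp
  [66,82): 16 bp
  [82,86): 4 bp
  [86,95): 9 bp
  [95,102): 7 bp
  [102,110): 8 bp
  [110,120): 10 bp
  [120,125): 5 bp
  [125,134): 9 bp

[1,3,4,4,5,5,7,8,9,9,10,11,11,11,16,20]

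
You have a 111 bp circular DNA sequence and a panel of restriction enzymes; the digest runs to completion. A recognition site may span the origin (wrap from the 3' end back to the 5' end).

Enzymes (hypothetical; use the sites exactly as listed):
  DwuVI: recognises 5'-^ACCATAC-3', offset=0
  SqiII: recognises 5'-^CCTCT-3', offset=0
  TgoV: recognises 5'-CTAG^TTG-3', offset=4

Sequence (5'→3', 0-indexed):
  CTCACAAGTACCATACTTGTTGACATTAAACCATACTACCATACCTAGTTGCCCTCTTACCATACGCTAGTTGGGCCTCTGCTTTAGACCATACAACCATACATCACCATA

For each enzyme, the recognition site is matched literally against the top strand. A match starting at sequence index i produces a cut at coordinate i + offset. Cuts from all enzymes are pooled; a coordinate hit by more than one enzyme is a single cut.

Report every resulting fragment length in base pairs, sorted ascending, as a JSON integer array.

[4,5,6,8,8,10,11,12,12,15,20]

Per-enzyme occurrences:
  DwuVI (ACCATAC, off=0): starts [9, 29, 37, 58, 87, 95, 105] → cuts [9, 29, 37, 58, 87, 95, 105]
  SqiII (CCTCT, off=0): starts [52, 75] → cuts [52, 75]
  TgoV (CTAGTTG, off=4): starts [44, 66] → cuts [48, 70]

Pooled cuts: [9, 29, 37, 48, 52, 58, 70, 75, 87, 95, 105]

Fragment lengths:
  9→29: 20 bp
  29→37: 8 bp
  37→48: 11 bp
  48→52: 4 bp
  52→58: 6 bp
  58→70: 12 bp
  70→75: 5 bp
  75→87: 12 bp
  87→95: 8 bp
  95→105: 10 bp
  105→9 (wrap): 111-105+9 = 15 bp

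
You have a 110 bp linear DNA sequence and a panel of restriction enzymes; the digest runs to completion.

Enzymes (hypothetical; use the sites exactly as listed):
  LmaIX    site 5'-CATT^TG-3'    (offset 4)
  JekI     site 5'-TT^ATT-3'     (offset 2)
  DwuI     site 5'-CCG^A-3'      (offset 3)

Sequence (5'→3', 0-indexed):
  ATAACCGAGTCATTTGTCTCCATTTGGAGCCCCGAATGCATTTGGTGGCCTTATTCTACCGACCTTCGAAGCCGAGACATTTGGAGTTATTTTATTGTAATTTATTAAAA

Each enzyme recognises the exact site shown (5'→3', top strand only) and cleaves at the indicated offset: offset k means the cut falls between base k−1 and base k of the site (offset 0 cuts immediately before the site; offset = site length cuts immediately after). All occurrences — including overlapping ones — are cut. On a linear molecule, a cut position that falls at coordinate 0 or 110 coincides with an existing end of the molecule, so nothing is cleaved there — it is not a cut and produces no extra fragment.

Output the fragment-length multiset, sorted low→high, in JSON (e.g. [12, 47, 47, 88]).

[5,7,7,7,7,7,8,9,10,10,10,10,13]

Site scan:
  LmaIX CATTTG/4: at [10, 20, 38, 77] ⇒ [14, 24, 42, 81]
  JekI TTATT/2: at [50, 86, 91, 101] ⇒ [52, 88, 93, 103]
  DwuI CCGA/3: at [4, 31, 58, 71] ⇒ [7, 34, 61, 74]

Pooled cuts: [7, 14, 24, 34, 42, 52, 61, 74, 81, 88, 93, 103]

Fragments:
  [0,7): 7 bp
  [7,14): 7 bp
  [14,24): 10 bp
  [24,34): 10 bp
  [34,42): 8 bp
  [42,52): 10 bp
  [52,61): 9 bp
  [61,74): 13 bp
  [74,81): 7 bp
  [81,88): 7 bp
  [88,93): 5 bp
  [93,103): 10 bp
  [103,110): 7 bp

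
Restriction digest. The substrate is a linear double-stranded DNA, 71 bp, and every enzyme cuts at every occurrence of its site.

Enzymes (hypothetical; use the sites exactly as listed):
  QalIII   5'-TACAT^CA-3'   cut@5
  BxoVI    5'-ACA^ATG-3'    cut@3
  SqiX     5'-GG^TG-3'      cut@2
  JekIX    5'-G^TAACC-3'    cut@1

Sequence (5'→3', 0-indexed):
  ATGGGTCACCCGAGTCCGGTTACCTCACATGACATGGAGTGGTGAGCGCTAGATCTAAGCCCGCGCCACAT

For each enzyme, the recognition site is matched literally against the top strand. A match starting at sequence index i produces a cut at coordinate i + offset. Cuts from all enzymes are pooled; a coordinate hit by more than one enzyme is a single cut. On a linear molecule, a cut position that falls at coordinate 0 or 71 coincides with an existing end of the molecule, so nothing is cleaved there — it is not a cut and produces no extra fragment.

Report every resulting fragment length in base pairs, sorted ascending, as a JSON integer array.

Scan for sites:
  QalIII (TACATCA, off=5): no sites
  BxoVI (ACAATG, off=3): no sites
  SqiX (GGTG, off=2): starts [40] → cuts [42]
  JekIX (GTAACC, off=1): no sites

Pooled cuts: [42]

Fragments:
  [0,42): 42 bp
  [42,71): 29 bp

[29,42]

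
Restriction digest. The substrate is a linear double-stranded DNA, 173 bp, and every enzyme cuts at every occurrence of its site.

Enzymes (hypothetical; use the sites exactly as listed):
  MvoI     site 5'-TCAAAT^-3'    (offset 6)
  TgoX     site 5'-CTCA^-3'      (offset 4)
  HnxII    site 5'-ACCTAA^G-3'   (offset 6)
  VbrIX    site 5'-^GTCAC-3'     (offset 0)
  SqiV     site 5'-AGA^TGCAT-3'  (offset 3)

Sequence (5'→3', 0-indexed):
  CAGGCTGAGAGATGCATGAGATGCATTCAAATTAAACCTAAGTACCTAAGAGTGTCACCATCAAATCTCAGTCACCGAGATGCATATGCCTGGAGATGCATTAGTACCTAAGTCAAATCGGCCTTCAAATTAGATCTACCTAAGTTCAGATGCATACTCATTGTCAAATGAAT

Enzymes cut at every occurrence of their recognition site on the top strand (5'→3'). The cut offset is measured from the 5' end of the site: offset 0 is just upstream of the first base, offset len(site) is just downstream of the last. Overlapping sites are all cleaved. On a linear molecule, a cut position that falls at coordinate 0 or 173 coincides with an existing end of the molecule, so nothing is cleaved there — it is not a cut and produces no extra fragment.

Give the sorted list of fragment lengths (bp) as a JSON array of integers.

[4,4,4,7,7,8,9,9,9,10,10,11,12,12,13,13,15,16]

Per-enzyme occurrences:
  MvoI TCAAAT/6: at [26, 60, 112, 124, 163] ⇒ [32, 66, 118, 130, 169]
  TgoX CTCA/4: at [66, 156] ⇒ [70, 160]
  HnxII ACCTAAG/6: at [35, 43, 105, 137] ⇒ [41, 49, 111, 143]
  VbrIX GTCAC/0: at [53, 70] ⇒ [53, 70]
  SqiV AGATGCAT/3: at [9, 18, 77, 93, 147] ⇒ [12, 21, 80, 96, 150]

Pooled cuts: [12, 21, 32, 41, 49, 53, 66, 70, 80, 96, 111, 118, 130, 143, 150, 160, 169]

Fragment lengths:
  [0,12): 12 bp
  [12,21): 9 bp
  [21,32): 11 bp
  [32,41): 9 bp
  [41,49): 8 bp
  [49,53): 4 bp
  [53,66): 13 bp
  [66,70): 4 bp
  [70,80): 10 bp
  [80,96): 16 bp
  [96,111): 15 bp
  [111,118): 7 bp
  [118,130): 12 bp
  [130,143): 13 bp
  [143,150): 7 bp
  [150,160): 10 bp
  [160,169): 9 bp
  [169,173): 4 bp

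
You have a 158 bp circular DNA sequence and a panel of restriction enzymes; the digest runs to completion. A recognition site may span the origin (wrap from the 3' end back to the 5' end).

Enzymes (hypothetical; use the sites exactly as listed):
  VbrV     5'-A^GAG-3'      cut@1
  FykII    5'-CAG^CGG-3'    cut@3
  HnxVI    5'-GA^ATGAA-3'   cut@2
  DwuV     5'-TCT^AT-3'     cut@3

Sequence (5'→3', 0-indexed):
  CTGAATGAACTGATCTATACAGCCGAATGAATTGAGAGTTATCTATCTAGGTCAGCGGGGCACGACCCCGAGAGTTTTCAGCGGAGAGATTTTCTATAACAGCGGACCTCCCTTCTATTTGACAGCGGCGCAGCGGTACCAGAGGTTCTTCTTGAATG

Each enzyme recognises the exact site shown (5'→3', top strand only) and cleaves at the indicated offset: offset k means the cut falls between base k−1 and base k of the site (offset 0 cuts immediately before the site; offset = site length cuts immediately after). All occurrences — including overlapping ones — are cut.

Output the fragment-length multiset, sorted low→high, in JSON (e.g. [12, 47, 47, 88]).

[4,7,8,8,9,9,9,10,10,10,11,12,14,16,21]

Site scan:
  VbrV (AGAG, off=1): starts [34, 70, 84, 140] → cuts [35, 71, 85, 141]
  FykII (CAGCGG, off=3): starts [52, 78, 99, 122, 130] → cuts [55, 81, 102, 125, 133]
  HnxVI (GAATGAA, off=2): starts [2, 24] → cuts [4, 26]
  DwuV (TCTAT, off=3): starts [13, 41, 92, 113] → cuts [16, 44, 95, 116]

Pooled cuts: [4, 16, 26, 35, 44, 55, 71, 81, 85, 95, 102, 116, 125, 133, 141]

Fragments:
  4→16: 12 bp
  16→26: 10 bp
  26→35: 9 bp
  35→44: 9 bp
  44→55: 11 bp
  55→71: 16 bp
  71→81: 10 bp
  81→85: 4 bp
  85→95: 10 bp
  95→102: 7 bp
  102→116: 14 bp
  116→125: 9 bp
  125→133: 8 bp
  133→141: 8 bp
  141→4 (wrap): 158-141+4 = 21 bp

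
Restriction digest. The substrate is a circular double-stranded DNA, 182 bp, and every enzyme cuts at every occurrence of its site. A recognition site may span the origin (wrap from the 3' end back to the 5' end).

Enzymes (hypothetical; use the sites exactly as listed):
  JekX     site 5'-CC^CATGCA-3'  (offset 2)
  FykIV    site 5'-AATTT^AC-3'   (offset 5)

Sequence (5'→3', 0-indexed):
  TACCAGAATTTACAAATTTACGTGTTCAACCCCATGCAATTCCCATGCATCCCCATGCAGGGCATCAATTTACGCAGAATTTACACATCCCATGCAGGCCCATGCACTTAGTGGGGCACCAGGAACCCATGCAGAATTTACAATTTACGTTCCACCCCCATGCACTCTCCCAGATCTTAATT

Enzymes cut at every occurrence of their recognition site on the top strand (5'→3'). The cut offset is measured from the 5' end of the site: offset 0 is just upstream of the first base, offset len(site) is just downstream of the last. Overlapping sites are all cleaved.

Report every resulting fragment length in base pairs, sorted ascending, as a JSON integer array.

[7,8,8,10,10,10,11,11,12,12,13,18,25,27]

Scan for sites:
  JekX CCCATGCA/2: at [30, 41, 51, 88, 98, 125, 156] ⇒ [32, 43, 53, 90, 100, 127, 158]
  FykIV AATTTAC/5: at [6, 14, 66, 77, 134, 141, 178] ⇒ [1, 11, 19, 71, 82, 139, 146]

Pooled cuts: [1, 11, 19, 32, 43, 53, 71, 82, 90, 100, 127, 139, 146, 158]

Fragments:
  1→11: 10 bp
  11→19: 8 bp
  19→32: 13 bp
  32→43: 11 bp
  43→53: 10 bp
  53→71: 18 bp
  71→82: 11 bp
  82→90: 8 bp
  90→100: 10 bp
  100→127: 27 bp
  127→139: 12 bp
  139→146: 7 bp
  146→158: 12 bp
  158→1 (wrap): 182-158+1 = 25 bp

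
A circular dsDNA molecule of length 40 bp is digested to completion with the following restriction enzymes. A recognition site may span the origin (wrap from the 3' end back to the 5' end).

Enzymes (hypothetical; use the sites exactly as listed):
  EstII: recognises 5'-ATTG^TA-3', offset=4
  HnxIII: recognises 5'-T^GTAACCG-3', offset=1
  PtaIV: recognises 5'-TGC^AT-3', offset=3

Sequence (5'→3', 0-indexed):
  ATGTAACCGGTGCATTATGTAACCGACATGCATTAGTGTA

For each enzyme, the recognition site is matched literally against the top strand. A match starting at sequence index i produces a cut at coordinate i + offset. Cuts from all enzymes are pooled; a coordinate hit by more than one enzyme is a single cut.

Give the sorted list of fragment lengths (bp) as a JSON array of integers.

[5,11,11,13]

Scan for sites:
  EstII (ATTGTA, off=4): no sites
  HnxIII TGTAACCG/1: at [1, 17] ⇒ [2, 18]
  PtaIV TGCAT/3: at [10, 28] ⇒ [13, 31]

Pooled cuts: [2, 13, 18, 31]

Fragment lengths:
  2→13: 11 bp
  13→18: 5 bp
  18→31: 13 bp
  31→2 (wrap): 40-31+2 = 11 bp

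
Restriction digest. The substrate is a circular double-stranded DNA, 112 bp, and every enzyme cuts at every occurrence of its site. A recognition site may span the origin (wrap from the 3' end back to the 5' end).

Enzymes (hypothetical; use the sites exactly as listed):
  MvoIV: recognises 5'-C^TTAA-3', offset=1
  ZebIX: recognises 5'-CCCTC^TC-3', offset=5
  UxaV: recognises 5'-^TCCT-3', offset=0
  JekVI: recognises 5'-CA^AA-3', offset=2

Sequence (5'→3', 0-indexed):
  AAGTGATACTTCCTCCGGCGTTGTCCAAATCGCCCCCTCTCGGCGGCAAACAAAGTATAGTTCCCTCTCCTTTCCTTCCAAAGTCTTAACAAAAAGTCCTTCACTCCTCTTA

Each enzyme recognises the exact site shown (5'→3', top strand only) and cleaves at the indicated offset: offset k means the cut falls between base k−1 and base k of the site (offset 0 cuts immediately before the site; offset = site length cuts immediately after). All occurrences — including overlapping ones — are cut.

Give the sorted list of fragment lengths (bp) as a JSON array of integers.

Per-enzyme occurrences:
  MvoIV (CTTAA, off=1): starts [84, 108] → cuts [85, 109]
  ZebIX (CCCTCTC, off=5): starts [34, 62] → cuts [39, 67]
  UxaV (TCCT, off=0): starts [10, 67, 72, 96, 104] → cuts [10, 67, 72, 96, 104]
  JekVI (CAAA, off=2): starts [25, 46, 50, 78, 89] → cuts [27, 48, 52, 80, 91]

Pooled cuts: [10, 27, 39, 48, 52, 67, 72, 80, 85, 91, 96, 104, 109]

Fragments:
  10→27: 17 bp
  27→39: 12 bp
  39→48: 9 bp
  48→52: 4 bp
  52→67: 15 bp
  67→72: 5 bp
  72→80: 8 bp
  80→85: 5 bp
  85→91: 6 bp
  91→96: 5 bp
  96→104: 8 bp
  104→109: 5 bp
  109→10 (wrap): 112-109+10 = 13 bp

[4,5,5,5,5,6,8,8,9,12,13,15,17]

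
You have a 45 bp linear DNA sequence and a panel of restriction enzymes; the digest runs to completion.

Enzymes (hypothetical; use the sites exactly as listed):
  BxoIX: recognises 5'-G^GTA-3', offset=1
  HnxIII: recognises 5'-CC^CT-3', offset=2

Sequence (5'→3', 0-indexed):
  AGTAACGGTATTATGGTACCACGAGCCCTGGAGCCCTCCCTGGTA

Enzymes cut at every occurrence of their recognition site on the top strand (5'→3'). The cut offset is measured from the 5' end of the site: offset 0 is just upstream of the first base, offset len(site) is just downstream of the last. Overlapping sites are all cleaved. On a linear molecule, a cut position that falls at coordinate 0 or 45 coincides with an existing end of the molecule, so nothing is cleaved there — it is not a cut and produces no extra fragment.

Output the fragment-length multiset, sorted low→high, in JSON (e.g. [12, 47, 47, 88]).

Site scan:
  BxoIX GGTA/1: at [6, 14, 41] ⇒ [7, 15, 42]
  HnxIII CCCT/2: at [25, 33, 37] ⇒ [27, 35, 39]

Pooled cuts: [7, 15, 27, 35, 39, 42]

Fragment lengths:
  [0,7): 7 bp
  [7,15): 8 bp
  [15,27): 12 bp
  [27,35): 8 bp
  [35,39): 4 bp
  [39,42): 3 bp
  [42,45): 3 bp

[3,3,4,7,8,8,12]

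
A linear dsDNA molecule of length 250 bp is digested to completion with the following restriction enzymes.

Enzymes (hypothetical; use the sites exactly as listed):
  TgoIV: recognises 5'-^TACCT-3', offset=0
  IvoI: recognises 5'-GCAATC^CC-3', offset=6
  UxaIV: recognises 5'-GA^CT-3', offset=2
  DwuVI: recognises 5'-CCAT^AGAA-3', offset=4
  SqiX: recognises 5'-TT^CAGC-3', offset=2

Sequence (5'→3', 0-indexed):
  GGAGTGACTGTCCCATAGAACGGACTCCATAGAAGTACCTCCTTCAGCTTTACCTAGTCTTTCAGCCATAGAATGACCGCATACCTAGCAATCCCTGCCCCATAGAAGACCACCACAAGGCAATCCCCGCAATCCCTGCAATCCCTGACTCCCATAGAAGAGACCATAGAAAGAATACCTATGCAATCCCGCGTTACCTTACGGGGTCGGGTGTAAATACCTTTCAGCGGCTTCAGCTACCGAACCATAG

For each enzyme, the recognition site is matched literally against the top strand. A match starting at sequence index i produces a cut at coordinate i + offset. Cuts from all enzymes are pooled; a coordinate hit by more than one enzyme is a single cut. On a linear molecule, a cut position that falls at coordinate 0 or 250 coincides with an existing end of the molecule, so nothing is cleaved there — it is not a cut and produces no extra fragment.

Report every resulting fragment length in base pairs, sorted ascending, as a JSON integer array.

[5,5,6,6,6,7,7,7,7,8,8,9,9,9,9,9,10,12,12,12,12,13,17,22,23]

Site scan:
  TgoIV TACCT/0: at [35, 50, 81, 175, 194, 217] ⇒ [35, 50, 81, 175, 194, 217]
  IvoI GCAATCCC/6: at [87, 119, 128, 137, 182] ⇒ [93, 125, 134, 143, 188]
  UxaIV GACT/2: at [5, 22, 146] ⇒ [7, 24, 148]
  DwuVI CCATAGAA/4: at [12, 26, 65, 99, 151, 163] ⇒ [16, 30, 69, 103, 155, 167]
  SqiX TTCAGC/2: at [42, 60, 222, 231] ⇒ [44, 62, 224, 233]

All cut coordinates (distinct, sorted): [7, 16, 24, 30, 35, 44, 50, 62, 69, 81, 93, 103, 125, 134, 143, 148, 155, 167, 175, 188, 194, 217, 224, 233]

Fragments:
  [0,7): 7 bp
  [7,16): 9 bp
  [16,24): 8 bp
  [24,30): 6 bp
  [30,35): 5 bp
  [35,44): 9 bp
  [44,50): 6 bp
  [50,62): 12 bp
  [62,69): 7 bp
  [69,81): 12 bp
  [81,93): 12 bp
  [93,103): 10 bp
  [103,125): 22 bp
  [125,134): 9 bp
  [134,143): 9 bp
  [143,148): 5 bp
  [148,155): 7 bp
  [155,167): 12 bp
  [167,175): 8 bp
  [175,188): 13 bp
  [188,194): 6 bp
  [194,217): 23 bp
  [217,224): 7 bp
  [224,233): 9 bp
  [233,250): 17 bp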